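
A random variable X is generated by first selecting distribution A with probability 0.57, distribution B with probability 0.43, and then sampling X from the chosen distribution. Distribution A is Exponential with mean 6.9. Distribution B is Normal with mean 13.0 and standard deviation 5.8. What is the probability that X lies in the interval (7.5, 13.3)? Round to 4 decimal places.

0.2594

Conditional on each component, P(7.5 < X < 13.3): A: 0.191735; B: 0.349131.
By total probability, P(7.5 < X < 13.3) = 0.57·0.191735 + 0.43·0.349131 = 0.259415.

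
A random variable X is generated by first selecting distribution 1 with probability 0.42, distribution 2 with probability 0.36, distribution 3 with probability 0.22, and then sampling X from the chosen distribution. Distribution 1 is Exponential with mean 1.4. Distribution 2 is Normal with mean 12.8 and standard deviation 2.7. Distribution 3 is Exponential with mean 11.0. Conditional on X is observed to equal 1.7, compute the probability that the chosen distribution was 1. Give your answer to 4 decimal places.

0.8386

Likelihoods f(1.7 | ·): 1: 0.212087; 2: 3.15857e-05; 3: 0.0778913.
Posterior ∝ prior × likelihood. Numerator for 1: 0.42·0.212087 = 0.0890766.
Normalizing constant: 0.42·0.212087 + 0.36·3.15857e-05 + 0.22·0.0778913 = 0.106224.
P(1 | observation) = 0.0890766 / 0.106224 = 0.838573.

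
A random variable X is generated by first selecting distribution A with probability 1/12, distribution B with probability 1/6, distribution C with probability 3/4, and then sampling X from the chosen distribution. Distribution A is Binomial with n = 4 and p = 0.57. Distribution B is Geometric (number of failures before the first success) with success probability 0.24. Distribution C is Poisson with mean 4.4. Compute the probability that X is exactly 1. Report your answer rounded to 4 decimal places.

0.0860

Conditional on each component, P(X = 1): A: 0.181276; B: 0.1824; C: 0.0540203.
By total probability, P(X = 1) = 0.0833333·0.181276 + 0.166667·0.1824 + 0.75·0.0540203 = 0.0860216.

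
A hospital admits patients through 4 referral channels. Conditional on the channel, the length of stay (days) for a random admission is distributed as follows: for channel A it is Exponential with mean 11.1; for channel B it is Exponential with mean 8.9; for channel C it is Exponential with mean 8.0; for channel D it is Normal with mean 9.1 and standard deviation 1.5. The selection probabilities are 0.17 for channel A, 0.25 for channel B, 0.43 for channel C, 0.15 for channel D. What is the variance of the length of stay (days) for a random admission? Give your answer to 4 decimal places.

69.7825

Per component, A: μ=11.1, E[X²]=246.42; B: μ=8.9, E[X²]=158.42; C: μ=8, E[X²]=128; D: μ=9.1, E[X²]=85.06.
E[X] = 0.17·11.1 + 0.25·8.9 + 0.43·8 + 0.15·9.1 = 8.917.
E[X²] = 0.17·246.42 + 0.25·158.42 + 0.43·128 + 0.15·85.06 = 149.295.
Var(X) = E[X²] − (E[X])² = 149.295 − 79.5129 = 69.7825.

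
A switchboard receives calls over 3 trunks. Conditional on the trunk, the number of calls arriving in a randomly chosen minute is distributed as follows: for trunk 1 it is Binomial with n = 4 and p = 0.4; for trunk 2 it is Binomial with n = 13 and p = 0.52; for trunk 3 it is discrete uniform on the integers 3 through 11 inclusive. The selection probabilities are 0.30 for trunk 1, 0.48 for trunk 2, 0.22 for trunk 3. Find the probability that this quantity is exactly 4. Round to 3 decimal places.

0.066

Conditional on each trunk, P(X = 4): 1: 0.0256; 2: 0.0707116; 3: 0.111111.
By total probability, P(X = 4) = 0.3·0.0256 + 0.48·0.0707116 + 0.22·0.111111 = 0.066066.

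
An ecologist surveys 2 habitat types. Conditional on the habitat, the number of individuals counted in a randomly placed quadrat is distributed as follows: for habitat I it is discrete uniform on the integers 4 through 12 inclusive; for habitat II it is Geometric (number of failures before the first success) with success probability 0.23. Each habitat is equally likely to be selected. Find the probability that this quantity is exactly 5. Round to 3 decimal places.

0.087

Conditional on each habitat, P(X = 5): I: 0.111111; II: 0.062256.
By total probability, P(X = 5) = 0.5·0.111111 + 0.5·0.062256 = 0.0866836.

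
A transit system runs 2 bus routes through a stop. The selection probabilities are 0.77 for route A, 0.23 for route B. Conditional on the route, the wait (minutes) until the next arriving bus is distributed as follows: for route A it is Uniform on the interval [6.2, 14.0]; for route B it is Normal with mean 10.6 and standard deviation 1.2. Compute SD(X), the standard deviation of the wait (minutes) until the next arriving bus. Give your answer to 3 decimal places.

Per component, A: μ=10.1, E[X²]=107.08; B: μ=10.6, E[X²]=113.8.
E[X] = 0.77·10.1 + 0.23·10.6 = 10.215.
E[X²] = 0.77·107.08 + 0.23·113.8 = 108.626.
Var(X) = E[X²] − (E[X])² = 108.626 − 104.346 = 4.27937.
SD(X) = √4.27937 = 2.06867.

2.069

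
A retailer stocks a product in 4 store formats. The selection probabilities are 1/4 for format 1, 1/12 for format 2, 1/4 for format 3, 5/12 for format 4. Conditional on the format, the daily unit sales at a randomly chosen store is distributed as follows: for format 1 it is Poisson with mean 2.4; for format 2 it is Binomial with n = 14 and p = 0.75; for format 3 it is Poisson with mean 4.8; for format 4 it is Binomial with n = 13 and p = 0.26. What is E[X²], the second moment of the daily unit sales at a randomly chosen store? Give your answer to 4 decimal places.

For each component E[X²] = Var + (mean)², giving 1: 8.16; 2: 112.875; 3: 27.84; 4: 13.9256.
Overall E[X²] = 0.25·8.16 + 0.0833333·112.875 + 0.25·27.84 + 0.416667·13.9256 = 24.2086.

24.2086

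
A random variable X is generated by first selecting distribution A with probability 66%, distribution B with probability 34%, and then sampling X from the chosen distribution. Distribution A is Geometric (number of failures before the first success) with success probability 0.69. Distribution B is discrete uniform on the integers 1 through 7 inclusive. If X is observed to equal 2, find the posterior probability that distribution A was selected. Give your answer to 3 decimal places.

0.474

Likelihoods P(X=2 | ·): A: 0.066309; B: 0.142857.
Posterior ∝ prior × likelihood. Numerator for A: 0.66·0.066309 = 0.0437639.
Normalizing constant: 0.66·0.066309 + 0.34·0.142857 = 0.0923354.
P(A | observation) = 0.0437639 / 0.0923354 = 0.473967.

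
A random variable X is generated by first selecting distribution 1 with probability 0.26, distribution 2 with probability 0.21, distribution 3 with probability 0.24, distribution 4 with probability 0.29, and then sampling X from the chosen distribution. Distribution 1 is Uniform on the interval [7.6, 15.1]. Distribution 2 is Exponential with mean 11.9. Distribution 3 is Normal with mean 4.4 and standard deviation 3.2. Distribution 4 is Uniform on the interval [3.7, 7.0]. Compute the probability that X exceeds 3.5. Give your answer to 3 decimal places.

Conditional on each component, P(X > 3.5): 1: 1; 2: 0.745189; 3: 0.610741; 4: 1.
By total probability, P(X > 3.5) = 0.26·1 + 0.21·0.745189 + 0.24·0.610741 + 0.29·1 = 0.853067.

0.853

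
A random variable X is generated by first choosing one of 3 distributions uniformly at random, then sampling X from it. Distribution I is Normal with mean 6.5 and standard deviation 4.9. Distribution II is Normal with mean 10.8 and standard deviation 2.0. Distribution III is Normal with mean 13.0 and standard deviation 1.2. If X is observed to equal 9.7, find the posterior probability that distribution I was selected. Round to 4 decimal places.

Likelihoods f(9.7 | ·): I: 0.0657814; II: 0.171472; III: 0.00757797.
Posterior ∝ prior × likelihood. Numerator for I: 0.333333·0.0657814 = 0.0219271.
Normalizing constant: 0.333333·0.0657814 + 0.333333·0.171472 + 0.333333·0.00757797 = 0.0816104.
P(I | observation) = 0.0219271 / 0.0816104 = 0.268681.

0.2687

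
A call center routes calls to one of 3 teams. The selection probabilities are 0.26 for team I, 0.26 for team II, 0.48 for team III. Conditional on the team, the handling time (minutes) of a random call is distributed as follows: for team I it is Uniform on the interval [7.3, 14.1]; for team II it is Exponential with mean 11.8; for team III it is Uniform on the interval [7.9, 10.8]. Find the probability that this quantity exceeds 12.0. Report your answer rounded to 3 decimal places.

Conditional on each team, P(X > 12.0): I: 0.308824; II: 0.361697; III: 0.
By total probability, P(X > 12.0) = 0.26·0.308824 + 0.26·0.361697 + 0.48·0 = 0.174335.

0.174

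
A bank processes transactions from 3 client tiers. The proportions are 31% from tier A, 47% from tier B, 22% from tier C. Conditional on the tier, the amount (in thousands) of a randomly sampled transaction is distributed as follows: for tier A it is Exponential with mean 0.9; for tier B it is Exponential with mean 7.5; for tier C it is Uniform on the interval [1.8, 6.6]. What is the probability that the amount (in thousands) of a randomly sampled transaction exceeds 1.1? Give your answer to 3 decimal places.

0.717

Conditional on each tier, P(X > 1.1): A: 0.294575; B: 0.863582; C: 1.
By total probability, P(X > 1.1) = 0.31·0.294575 + 0.47·0.863582 + 0.22·1 = 0.717202.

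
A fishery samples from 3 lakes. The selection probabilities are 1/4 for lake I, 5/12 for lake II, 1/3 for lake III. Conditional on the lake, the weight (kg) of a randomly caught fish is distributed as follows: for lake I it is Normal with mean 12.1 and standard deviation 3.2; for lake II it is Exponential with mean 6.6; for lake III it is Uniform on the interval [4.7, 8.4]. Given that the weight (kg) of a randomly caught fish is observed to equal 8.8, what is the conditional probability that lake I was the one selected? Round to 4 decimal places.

Likelihoods f(8.8 | ·): I: 0.0732536; II: 0.039939; III: 0.
Posterior ∝ prior × likelihood. Numerator for I: 0.25·0.0732536 = 0.0183134.
Normalizing constant: 0.25·0.0732536 + 0.416667·0.039939 + 0.333333·0 = 0.0349546.
P(I | observation) = 0.0183134 / 0.0349546 = 0.523919.

0.5239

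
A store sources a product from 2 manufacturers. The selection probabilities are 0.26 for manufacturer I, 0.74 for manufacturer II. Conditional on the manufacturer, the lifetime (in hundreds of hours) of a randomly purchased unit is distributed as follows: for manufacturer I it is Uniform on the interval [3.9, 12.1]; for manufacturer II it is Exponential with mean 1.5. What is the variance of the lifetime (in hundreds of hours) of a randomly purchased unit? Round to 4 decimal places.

Per component, I: μ=8, E[X²]=69.6033; II: μ=1.5, E[X²]=4.5.
E[X] = 0.26·8 + 0.74·1.5 = 3.19.
E[X²] = 0.26·69.6033 + 0.74·4.5 = 21.4269.
Var(X) = E[X²] − (E[X])² = 21.4269 − 10.1761 = 11.2508.

11.2508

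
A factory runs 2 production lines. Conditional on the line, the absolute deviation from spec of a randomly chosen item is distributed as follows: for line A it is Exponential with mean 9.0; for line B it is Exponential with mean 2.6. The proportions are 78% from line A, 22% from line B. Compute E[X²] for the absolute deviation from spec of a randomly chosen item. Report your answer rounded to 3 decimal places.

For each component E[X²] = Var + (mean)², giving A: 162; B: 13.52.
Overall E[X²] = 0.78·162 + 0.22·13.52 = 129.334.

129.334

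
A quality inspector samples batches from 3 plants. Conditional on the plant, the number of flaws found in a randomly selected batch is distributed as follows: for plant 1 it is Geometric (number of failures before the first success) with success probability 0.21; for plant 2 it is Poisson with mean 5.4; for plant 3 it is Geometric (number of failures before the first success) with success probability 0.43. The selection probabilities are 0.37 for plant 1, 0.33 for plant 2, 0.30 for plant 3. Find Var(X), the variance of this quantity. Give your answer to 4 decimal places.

11.9649

Per component, 1: μ=3.7619, E[X²]=32.0658; 2: μ=5.4, E[X²]=34.56; 3: μ=1.32558, E[X²]=4.83991.
E[X] = 0.37·3.7619 + 0.33·5.4 + 0.3·1.32558 = 3.57158.
E[X²] = 0.37·32.0658 + 0.33·34.56 + 0.3·4.83991 = 24.7211.
Var(X) = E[X²] − (E[X])² = 24.7211 − 12.7562 = 11.9649.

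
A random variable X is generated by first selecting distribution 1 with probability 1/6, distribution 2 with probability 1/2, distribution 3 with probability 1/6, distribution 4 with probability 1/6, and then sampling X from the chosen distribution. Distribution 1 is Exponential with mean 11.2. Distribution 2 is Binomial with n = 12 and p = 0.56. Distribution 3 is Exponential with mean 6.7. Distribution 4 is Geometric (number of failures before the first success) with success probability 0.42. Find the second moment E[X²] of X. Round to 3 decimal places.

81.700

For each component E[X²] = Var + (mean)², giving 1: 250.88; 2: 48.1152; 3: 89.78; 4: 5.19501.
Overall E[X²] = 0.166667·250.88 + 0.5·48.1152 + 0.166667·89.78 + 0.166667·5.19501 = 81.7001.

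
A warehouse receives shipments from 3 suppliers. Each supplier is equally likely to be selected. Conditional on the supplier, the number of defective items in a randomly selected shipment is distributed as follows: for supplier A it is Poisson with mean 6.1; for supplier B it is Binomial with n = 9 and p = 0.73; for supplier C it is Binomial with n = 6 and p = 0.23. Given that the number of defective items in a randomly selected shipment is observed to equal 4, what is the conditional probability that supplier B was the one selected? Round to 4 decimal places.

0.2497

Likelihoods P(X=4 | ·): A: 0.129393; B: 0.0513429; C: 0.0248877.
Posterior ∝ prior × likelihood. Numerator for B: 0.333333·0.0513429 = 0.0171143.
Normalizing constant: 0.333333·0.129393 + 0.333333·0.0513429 + 0.333333·0.0248877 = 0.0685413.
P(B | observation) = 0.0171143 / 0.0685413 = 0.249693.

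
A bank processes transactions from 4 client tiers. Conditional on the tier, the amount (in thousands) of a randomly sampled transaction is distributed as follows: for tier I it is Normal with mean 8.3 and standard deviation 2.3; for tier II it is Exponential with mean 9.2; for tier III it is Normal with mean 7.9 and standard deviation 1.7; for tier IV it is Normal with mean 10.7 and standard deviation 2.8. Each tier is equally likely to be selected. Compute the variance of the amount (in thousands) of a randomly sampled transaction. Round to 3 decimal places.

26.322

Per component, I: μ=8.3, E[X²]=74.18; II: μ=9.2, E[X²]=169.28; III: μ=7.9, E[X²]=65.3; IV: μ=10.7, E[X²]=122.33.
E[X] = 0.25·8.3 + 0.25·9.2 + 0.25·7.9 + 0.25·10.7 = 9.025.
E[X²] = 0.25·74.18 + 0.25·169.28 + 0.25·65.3 + 0.25·122.33 = 107.772.
Var(X) = E[X²] − (E[X])² = 107.772 − 81.4506 = 26.3219.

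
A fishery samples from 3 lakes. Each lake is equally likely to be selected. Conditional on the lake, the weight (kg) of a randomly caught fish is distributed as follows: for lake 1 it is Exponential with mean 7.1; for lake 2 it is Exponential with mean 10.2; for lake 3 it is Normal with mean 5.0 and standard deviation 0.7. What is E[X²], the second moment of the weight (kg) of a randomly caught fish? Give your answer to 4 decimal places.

For each component E[X²] = Var + (mean)², giving 1: 100.82; 2: 208.08; 3: 25.49.
Overall E[X²] = 0.333333·100.82 + 0.333333·208.08 + 0.333333·25.49 = 111.463.

111.4633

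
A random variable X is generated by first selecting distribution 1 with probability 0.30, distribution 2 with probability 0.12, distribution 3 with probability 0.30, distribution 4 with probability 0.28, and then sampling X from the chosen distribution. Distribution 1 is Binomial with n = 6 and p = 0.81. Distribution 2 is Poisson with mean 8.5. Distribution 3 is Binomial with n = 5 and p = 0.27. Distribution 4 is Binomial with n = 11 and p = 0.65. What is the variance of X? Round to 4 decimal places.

9.0471

Per component, 1: μ=4.86, E[X²]=24.543; 2: μ=8.5, E[X²]=80.75; 3: μ=1.35, E[X²]=2.808; 4: μ=7.15, E[X²]=53.625.
E[X] = 0.3·4.86 + 0.12·8.5 + 0.3·1.35 + 0.28·7.15 = 4.885.
E[X²] = 0.3·24.543 + 0.12·80.75 + 0.3·2.808 + 0.28·53.625 = 32.9103.
Var(X) = E[X²] − (E[X])² = 32.9103 − 23.8632 = 9.04708.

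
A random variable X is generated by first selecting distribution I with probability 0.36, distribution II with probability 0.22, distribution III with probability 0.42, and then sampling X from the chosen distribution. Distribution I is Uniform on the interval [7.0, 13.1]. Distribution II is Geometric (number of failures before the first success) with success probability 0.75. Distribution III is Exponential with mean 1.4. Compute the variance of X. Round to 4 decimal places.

20.9331

Per component, I: μ=10.05, E[X²]=104.103; II: μ=0.333333, E[X²]=0.555556; III: μ=1.4, E[X²]=3.92.
E[X] = 0.36·10.05 + 0.22·0.333333 + 0.42·1.4 = 4.27933.
E[X²] = 0.36·104.103 + 0.22·0.555556 + 0.42·3.92 = 39.2458.
Var(X) = E[X²] − (E[X])² = 39.2458 − 18.3127 = 20.9331.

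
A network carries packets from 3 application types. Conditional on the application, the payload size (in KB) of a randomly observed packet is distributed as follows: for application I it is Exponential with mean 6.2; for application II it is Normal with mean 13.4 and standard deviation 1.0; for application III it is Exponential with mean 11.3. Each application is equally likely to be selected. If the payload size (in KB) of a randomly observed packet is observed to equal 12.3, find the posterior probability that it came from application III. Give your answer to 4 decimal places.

Likelihoods f(12.3 | ·): I: 0.0221832; II: 0.217852; III: 0.0297985.
Posterior ∝ prior × likelihood. Numerator for III: 0.333333·0.0297985 = 0.00993282.
Normalizing constant: 0.333333·0.0221832 + 0.333333·0.217852 + 0.333333·0.0297985 = 0.0899446.
P(III | observation) = 0.00993282 / 0.0899446 = 0.110433.

0.1104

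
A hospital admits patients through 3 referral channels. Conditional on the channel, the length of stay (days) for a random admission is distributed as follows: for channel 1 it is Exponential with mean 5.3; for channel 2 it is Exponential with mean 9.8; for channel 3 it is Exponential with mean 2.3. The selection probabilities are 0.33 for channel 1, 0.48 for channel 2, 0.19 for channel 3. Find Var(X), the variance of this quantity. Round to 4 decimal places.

Per component, 1: μ=5.3, E[X²]=56.18; 2: μ=9.8, E[X²]=192.08; 3: μ=2.3, E[X²]=10.58.
E[X] = 0.33·5.3 + 0.48·9.8 + 0.19·2.3 = 6.89.
E[X²] = 0.33·56.18 + 0.48·192.08 + 0.19·10.58 = 112.748.
Var(X) = E[X²] − (E[X])² = 112.748 − 47.4721 = 65.2759.

65.2759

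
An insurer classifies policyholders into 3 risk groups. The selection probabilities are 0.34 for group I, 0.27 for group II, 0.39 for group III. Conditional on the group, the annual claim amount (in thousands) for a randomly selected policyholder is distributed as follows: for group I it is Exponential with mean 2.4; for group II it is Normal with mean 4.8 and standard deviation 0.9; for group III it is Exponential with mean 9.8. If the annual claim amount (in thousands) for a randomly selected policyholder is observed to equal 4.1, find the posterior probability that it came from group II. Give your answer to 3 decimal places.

0.630

Likelihoods f(4.1 | ·): I: 0.0754865; II: 0.327572; III: 0.0671551.
Posterior ∝ prior × likelihood. Numerator for II: 0.27·0.327572 = 0.0884445.
Normalizing constant: 0.34·0.0754865 + 0.27·0.327572 + 0.39·0.0671551 = 0.1403.
P(II | observation) = 0.0884445 / 0.1403 = 0.630394.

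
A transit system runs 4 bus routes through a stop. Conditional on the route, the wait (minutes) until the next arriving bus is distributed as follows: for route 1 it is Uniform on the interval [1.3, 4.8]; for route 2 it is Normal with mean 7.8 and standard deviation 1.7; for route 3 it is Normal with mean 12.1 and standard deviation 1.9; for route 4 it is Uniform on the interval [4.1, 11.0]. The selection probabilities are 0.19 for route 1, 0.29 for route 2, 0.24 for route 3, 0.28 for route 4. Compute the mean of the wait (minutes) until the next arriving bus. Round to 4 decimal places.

7.8595

Component means — 1: 3.05; 2: 7.8; 3: 12.1; 4: 7.55.
E[X] = 0.19·3.05 + 0.29·7.8 + 0.24·12.1 + 0.28·7.55 = 7.8595.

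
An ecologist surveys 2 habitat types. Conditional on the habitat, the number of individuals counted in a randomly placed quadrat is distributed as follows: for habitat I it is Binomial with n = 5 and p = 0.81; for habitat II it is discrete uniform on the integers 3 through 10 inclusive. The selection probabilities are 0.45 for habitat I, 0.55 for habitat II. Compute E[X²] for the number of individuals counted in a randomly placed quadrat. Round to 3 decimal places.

For each component E[X²] = Var + (mean)², giving I: 17.172; II: 47.5.
Overall E[X²] = 0.45·17.172 + 0.55·47.5 = 33.8524.

33.852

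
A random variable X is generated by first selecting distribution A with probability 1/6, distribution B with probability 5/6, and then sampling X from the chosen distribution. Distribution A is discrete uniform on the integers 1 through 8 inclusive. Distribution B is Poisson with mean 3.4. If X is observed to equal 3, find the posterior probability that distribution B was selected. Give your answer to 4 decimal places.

0.8974

Likelihoods P(X=3 | ·): A: 0.125; B: 0.218617.
Posterior ∝ prior × likelihood. Numerator for B: 0.833333·0.218617 = 0.182181.
Normalizing constant: 0.166667·0.125 + 0.833333·0.218617 = 0.203014.
P(B | observation) = 0.182181 / 0.203014 = 0.89738.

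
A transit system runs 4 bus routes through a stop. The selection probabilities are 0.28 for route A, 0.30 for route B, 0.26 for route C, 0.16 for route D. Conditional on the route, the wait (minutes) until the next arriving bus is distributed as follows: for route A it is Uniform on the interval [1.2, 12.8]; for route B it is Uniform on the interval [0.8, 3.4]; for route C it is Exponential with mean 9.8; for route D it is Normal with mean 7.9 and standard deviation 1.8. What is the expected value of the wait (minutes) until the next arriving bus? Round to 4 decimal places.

6.4020

Component means — A: 7; B: 2.1; C: 9.8; D: 7.9.
E[X] = 0.28·7 + 0.3·2.1 + 0.26·9.8 + 0.16·7.9 = 6.402.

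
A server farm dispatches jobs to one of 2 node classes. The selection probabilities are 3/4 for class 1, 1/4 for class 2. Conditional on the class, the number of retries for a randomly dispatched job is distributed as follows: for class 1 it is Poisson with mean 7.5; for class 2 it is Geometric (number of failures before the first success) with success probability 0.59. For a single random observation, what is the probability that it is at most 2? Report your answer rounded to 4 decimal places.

0.2480

Conditional on each class, P(X ≤ 2): 1: 0.0202567; 2: 0.931079.
By total probability, P(X ≤ 2) = 0.75·0.0202567 + 0.25·0.931079 = 0.247962.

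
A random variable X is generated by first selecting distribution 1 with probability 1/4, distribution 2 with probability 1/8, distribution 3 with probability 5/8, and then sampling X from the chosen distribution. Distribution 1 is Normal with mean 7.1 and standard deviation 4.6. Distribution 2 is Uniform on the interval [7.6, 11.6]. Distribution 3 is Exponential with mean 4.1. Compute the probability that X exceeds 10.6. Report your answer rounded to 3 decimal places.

Conditional on each component, P(X > 10.6): 1: 0.223367; 2: 0.25; 3: 0.0753685.
By total probability, P(X > 10.6) = 0.25·0.223367 + 0.125·0.25 + 0.625·0.0753685 = 0.134197.

0.134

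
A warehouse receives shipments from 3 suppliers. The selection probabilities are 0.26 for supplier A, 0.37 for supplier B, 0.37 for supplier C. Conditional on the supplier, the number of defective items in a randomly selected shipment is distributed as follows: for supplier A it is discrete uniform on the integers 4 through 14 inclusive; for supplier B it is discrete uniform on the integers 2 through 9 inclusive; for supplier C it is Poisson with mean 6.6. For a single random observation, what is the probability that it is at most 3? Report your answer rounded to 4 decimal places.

Conditional on each supplier, P(X ≤ 3): A: 0; B: 0.25; C: 0.105151.
By total probability, P(X ≤ 3) = 0.26·0 + 0.37·0.25 + 0.37·0.105151 = 0.131406.

0.1314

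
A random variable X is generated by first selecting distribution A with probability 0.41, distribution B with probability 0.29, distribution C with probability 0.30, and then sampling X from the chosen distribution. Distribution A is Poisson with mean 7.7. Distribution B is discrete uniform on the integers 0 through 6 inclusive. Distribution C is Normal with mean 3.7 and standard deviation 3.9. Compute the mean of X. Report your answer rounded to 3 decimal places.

5.137

Component means — A: 7.7; B: 3; C: 3.7.
E[X] = 0.41·7.7 + 0.29·3 + 0.3·3.7 = 5.137.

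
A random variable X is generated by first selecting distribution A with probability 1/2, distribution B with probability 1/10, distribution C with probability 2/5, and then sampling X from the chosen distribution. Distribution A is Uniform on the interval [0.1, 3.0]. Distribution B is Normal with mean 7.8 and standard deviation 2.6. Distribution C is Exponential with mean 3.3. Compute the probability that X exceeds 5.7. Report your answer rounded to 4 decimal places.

Conditional on each component, P(X > 5.7): A: 0; B: 0.790366; C: 0.177769.
By total probability, P(X > 5.7) = 0.5·0 + 0.1·0.790366 + 0.4·0.177769 = 0.150144.

0.1501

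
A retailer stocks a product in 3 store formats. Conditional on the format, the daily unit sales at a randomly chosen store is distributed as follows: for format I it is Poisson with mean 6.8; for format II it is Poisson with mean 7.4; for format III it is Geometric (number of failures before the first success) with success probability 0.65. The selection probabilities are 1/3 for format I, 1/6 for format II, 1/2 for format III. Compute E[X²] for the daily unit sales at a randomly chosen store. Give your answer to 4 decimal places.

For each component E[X²] = Var + (mean)², giving I: 53.04; II: 62.16; III: 1.11834.
Overall E[X²] = 0.333333·53.04 + 0.166667·62.16 + 0.5·1.11834 = 28.5992.

28.5992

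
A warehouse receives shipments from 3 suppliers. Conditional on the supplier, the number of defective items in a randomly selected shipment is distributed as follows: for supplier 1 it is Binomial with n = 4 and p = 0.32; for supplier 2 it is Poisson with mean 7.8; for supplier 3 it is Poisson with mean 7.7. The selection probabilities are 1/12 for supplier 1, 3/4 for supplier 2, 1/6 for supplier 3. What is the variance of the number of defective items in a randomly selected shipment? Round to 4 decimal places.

Per component, 1: μ=1.28, E[X²]=2.5088; 2: μ=7.8, E[X²]=68.64; 3: μ=7.7, E[X²]=66.99.
E[X] = 0.0833333·1.28 + 0.75·7.8 + 0.166667·7.7 = 7.24.
E[X²] = 0.0833333·2.5088 + 0.75·68.64 + 0.166667·66.99 = 62.8541.
Var(X) = E[X²] − (E[X])² = 62.8541 − 52.4176 = 10.4365.

10.4365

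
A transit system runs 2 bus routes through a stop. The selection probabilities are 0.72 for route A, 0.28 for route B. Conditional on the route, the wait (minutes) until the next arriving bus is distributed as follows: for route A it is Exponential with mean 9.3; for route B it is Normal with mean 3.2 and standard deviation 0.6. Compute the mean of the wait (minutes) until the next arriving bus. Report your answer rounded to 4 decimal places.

Component means — A: 9.3; B: 3.2.
E[X] = 0.72·9.3 + 0.28·3.2 = 7.592.

7.5920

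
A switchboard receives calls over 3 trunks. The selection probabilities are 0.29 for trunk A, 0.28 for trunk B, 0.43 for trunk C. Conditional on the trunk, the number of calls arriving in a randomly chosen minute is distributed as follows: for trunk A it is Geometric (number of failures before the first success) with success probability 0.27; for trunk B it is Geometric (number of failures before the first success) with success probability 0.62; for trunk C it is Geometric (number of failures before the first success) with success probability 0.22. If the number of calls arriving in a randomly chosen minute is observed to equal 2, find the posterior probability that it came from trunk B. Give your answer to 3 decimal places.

Likelihoods P(X=2 | ·): A: 0.143883; B: 0.089528; C: 0.133848.
Posterior ∝ prior × likelihood. Numerator for B: 0.28·0.089528 = 0.0250678.
Normalizing constant: 0.29·0.143883 + 0.28·0.089528 + 0.43·0.133848 = 0.124349.
P(B | observation) = 0.0250678 / 0.124349 = 0.201593.

0.202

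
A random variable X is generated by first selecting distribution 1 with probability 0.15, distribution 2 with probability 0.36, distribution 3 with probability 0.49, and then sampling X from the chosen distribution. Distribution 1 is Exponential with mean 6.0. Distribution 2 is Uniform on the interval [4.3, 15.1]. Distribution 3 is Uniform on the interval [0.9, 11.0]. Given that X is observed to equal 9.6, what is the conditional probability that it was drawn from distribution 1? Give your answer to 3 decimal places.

Likelihoods f(9.6 | ·): 1: 0.0336494; 2: 0.0925926; 3: 0.0990099.
Posterior ∝ prior × likelihood. Numerator for 1: 0.15·0.0336494 = 0.00504741.
Normalizing constant: 0.15·0.0336494 + 0.36·0.0925926 + 0.49·0.0990099 = 0.0868956.
P(1 | observation) = 0.00504741 / 0.0868956 = 0.0580859.

0.058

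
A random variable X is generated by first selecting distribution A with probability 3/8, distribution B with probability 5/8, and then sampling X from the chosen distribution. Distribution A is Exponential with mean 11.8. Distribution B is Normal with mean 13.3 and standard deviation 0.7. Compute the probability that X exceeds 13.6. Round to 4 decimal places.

Conditional on each component, P(X > 13.6): A: 0.315833; B: 0.334118.
By total probability, P(X > 13.6) = 0.375·0.315833 + 0.625·0.334118 = 0.327261.

0.3273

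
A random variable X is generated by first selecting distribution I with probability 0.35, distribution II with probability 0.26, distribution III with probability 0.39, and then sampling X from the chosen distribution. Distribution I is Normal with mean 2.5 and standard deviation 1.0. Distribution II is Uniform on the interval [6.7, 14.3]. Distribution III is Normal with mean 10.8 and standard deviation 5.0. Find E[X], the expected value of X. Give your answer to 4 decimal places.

7.8170

Component means — I: 2.5; II: 10.5; III: 10.8.
E[X] = 0.35·2.5 + 0.26·10.5 + 0.39·10.8 = 7.817.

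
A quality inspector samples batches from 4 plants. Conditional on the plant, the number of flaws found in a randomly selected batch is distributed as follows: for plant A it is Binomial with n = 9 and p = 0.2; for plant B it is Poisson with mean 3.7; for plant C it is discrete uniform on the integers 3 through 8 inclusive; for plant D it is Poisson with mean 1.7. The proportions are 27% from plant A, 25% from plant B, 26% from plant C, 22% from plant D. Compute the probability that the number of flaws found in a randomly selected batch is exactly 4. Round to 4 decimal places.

Conditional on each plant, P(X = 4): A: 0.0660603; B: 0.193066; C: 0.166667; D: 0.0635746.
By total probability, P(X = 4) = 0.27·0.0660603 + 0.25·0.193066 + 0.26·0.166667 + 0.22·0.0635746 = 0.123423.

0.1234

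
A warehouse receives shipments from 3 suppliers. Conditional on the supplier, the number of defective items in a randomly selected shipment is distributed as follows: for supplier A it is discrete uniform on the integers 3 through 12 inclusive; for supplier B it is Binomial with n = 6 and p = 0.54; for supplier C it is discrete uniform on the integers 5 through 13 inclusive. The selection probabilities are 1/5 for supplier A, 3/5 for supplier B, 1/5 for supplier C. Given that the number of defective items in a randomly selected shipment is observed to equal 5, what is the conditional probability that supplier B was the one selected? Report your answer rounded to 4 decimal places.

0.6430

Likelihoods P(X=5 | ·): A: 0.1; B: 0.12673; C: 0.111111.
Posterior ∝ prior × likelihood. Numerator for B: 0.6·0.12673 = 0.0760377.
Normalizing constant: 0.2·0.1 + 0.6·0.12673 + 0.2·0.111111 = 0.11826.
P(B | observation) = 0.0760377 / 0.11826 = 0.642971.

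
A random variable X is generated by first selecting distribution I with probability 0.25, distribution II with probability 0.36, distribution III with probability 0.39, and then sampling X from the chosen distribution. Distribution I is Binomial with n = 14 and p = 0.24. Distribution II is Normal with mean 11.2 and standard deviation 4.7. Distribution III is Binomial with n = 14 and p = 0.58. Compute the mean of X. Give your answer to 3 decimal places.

Component means — I: 3.36; II: 11.2; III: 8.12.
E[X] = 0.25·3.36 + 0.36·11.2 + 0.39·8.12 = 8.0388.

8.039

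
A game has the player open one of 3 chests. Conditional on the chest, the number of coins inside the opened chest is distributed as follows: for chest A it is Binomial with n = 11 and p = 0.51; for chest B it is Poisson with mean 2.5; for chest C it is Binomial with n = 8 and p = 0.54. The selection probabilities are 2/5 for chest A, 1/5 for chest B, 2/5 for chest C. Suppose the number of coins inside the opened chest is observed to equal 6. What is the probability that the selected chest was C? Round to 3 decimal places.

Likelihoods P(X=6 | ·): A: 0.229638; B: 0.0278337; C: 0.146905.
Posterior ∝ prior × likelihood. Numerator for C: 0.4·0.146905 = 0.058762.
Normalizing constant: 0.4·0.229638 + 0.2·0.0278337 + 0.4·0.146905 = 0.156184.
P(C | observation) = 0.058762 / 0.156184 = 0.376236.

0.376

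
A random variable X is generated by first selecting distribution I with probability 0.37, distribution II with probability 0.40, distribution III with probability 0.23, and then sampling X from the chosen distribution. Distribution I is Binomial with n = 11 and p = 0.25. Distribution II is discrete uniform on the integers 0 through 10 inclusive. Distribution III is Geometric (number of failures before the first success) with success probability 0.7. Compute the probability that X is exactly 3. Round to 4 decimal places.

Conditional on each component, P(X = 3): I: 0.258104; II: 0.0909091; III: 0.0189.
By total probability, P(X = 3) = 0.37·0.258104 + 0.4·0.0909091 + 0.23·0.0189 = 0.136209.

0.1362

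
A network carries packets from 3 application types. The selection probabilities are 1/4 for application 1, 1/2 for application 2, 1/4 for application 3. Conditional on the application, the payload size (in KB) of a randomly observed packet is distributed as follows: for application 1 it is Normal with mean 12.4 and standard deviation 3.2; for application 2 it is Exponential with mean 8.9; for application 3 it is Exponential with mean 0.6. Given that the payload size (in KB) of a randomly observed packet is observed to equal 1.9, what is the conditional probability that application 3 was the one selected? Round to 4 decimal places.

Likelihoods f(1.9 | ·): 1: 0.000572562; 2: 0.0907602; 3: 0.0702397.
Posterior ∝ prior × likelihood. Numerator for 3: 0.25·0.0702397 = 0.0175599.
Normalizing constant: 0.25·0.000572562 + 0.5·0.0907602 + 0.25·0.0702397 = 0.0630832.
P(3 | observation) = 0.0175599 / 0.0630832 = 0.278362.

0.2784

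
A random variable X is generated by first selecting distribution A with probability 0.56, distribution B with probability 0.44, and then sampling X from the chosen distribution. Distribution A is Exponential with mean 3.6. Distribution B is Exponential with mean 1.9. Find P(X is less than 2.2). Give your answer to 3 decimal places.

Conditional on each component, P(X < 2.2): A: 0.457253; B: 0.685853.
By total probability, P(X < 2.2) = 0.56·0.457253 + 0.44·0.685853 = 0.557837.

0.558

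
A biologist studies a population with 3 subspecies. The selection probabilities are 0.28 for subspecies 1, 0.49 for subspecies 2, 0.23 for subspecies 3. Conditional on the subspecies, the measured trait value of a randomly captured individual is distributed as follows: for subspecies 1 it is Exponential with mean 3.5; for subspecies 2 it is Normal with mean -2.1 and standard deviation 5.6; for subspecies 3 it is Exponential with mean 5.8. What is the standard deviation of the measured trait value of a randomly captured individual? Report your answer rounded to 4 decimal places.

Per component, 1: μ=3.5, E[X²]=24.5; 2: μ=-2.1, E[X²]=35.77; 3: μ=5.8, E[X²]=67.28.
E[X] = 0.28·3.5 + 0.49·-2.1 + 0.23·5.8 = 1.285.
E[X²] = 0.28·24.5 + 0.49·35.77 + 0.23·67.28 = 39.8617.
Var(X) = E[X²] − (E[X])² = 39.8617 − 1.65123 = 38.2105.
SD(X) = √38.2105 = 6.18146.

6.1815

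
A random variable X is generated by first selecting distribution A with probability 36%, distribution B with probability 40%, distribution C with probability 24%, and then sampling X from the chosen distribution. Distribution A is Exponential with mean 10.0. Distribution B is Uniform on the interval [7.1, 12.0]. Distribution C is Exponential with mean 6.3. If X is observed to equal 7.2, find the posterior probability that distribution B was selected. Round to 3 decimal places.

Likelihoods f(7.2 | ·): A: 0.0486752; B: 0.204082; C: 0.0506201.
Posterior ∝ prior × likelihood. Numerator for B: 0.4·0.204082 = 0.0816327.
Normalizing constant: 0.36·0.0486752 + 0.4·0.204082 + 0.24·0.0506201 = 0.111305.
P(B | observation) = 0.0816327 / 0.111305 = 0.733417.

0.733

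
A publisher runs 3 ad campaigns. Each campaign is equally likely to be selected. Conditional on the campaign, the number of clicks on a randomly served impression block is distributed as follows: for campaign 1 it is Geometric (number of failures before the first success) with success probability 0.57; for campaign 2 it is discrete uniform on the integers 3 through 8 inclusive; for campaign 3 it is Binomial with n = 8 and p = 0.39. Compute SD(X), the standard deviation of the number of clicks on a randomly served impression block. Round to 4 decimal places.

2.4086

Per component, 1: μ=0.754386, E[X²]=1.89258; 2: μ=5.5, E[X²]=33.1667; 3: μ=3.12, E[X²]=11.6376.
E[X] = 0.333333·0.754386 + 0.333333·5.5 + 0.333333·3.12 = 3.1248.
E[X²] = 0.333333·1.89258 + 0.333333·33.1667 + 0.333333·11.6376 = 15.5656.
Var(X) = E[X²] − (E[X])² = 15.5656 − 9.76435 = 5.80127.
SD(X) = √5.80127 = 2.40858.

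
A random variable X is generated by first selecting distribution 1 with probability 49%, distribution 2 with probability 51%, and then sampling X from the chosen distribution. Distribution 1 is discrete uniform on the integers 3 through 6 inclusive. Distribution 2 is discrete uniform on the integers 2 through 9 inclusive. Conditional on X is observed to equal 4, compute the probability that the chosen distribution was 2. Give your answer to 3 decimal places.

0.342

Likelihoods P(X=4 | ·): 1: 0.25; 2: 0.125.
Posterior ∝ prior × likelihood. Numerator for 2: 0.51·0.125 = 0.06375.
Normalizing constant: 0.49·0.25 + 0.51·0.125 = 0.18625.
P(2 | observation) = 0.06375 / 0.18625 = 0.342282.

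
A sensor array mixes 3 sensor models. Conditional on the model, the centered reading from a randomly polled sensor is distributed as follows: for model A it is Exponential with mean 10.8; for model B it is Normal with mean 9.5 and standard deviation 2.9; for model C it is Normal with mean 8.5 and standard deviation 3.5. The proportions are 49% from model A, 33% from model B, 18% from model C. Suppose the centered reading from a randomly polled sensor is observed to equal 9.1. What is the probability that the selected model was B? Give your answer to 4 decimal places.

Likelihoods f(9.1 | ·): A: 0.0398697; B: 0.136264; C: 0.112321.
Posterior ∝ prior × likelihood. Numerator for B: 0.33·0.136264 = 0.0449671.
Normalizing constant: 0.49·0.0398697 + 0.33·0.136264 + 0.18·0.112321 = 0.084721.
P(B | observation) = 0.0449671 / 0.084721 = 0.530767.

0.5308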